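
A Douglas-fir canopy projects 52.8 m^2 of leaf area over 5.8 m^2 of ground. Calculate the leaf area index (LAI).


Formula: LAI = total leaf area / ground area  (dimensionless)
LAI = 52.8 m^2 / 5.8 m^2
LAI = 9.1

9.1


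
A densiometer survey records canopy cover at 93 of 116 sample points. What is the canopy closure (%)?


Formula: Canopy closure = covered points / total points * 100
Closure = 93 / 116 * 100
Closure = 0.8017 * 100 = 80.2%

80.2


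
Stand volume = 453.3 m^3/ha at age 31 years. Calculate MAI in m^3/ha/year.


Formula: MAI = Total Volume / Stand Age
MAI = 453.3 m^3/ha / 31 years
MAI = 14.62 m^3/ha/year

14.62


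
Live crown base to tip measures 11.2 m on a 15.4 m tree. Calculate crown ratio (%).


Formula: Crown Ratio = (Crown Length / Total Height) * 100
CR = (11.2 m / 15.4 m) * 100
CR = 0.7273 * 100 = 72.7%

72.7


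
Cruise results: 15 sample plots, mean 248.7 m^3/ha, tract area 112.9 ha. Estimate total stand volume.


Formula: Total Volume = Mean Volume per ha * Total Area
Total Volume = 248.7 m^3/ha * 112.9 ha
Total Volume = 28078 m^3

28078


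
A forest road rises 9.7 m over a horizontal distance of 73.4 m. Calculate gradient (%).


Formula: Gradient = rise / run * 100
Gradient = 9.7 / 73.4 * 100 = 13.2%

13.2


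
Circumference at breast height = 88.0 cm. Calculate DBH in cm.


Formula: DBH = C / pi
DBH = 88.0 / pi
pi = 3.14159...
DBH = 28.0 cm

28.0


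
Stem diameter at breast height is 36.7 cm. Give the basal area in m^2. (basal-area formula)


Formula: BA = pi * (DBH/2)^2 / 10000  (cm^2 to m^2)
Radius = DBH/2 = 36.7/2 = 18.35 cm
BA = pi * 18.35^2 / 10000
   = 1057.8449 cm^2 / 10000
   = 0.1058 m^2

0.1058


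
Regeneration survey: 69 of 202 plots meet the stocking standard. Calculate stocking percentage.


Formula: Stocking % = stocked plots / total plots * 100
Stocking = 69 / 202 * 100
Stocking = 0.3416 * 100 = 34.2%

34.2


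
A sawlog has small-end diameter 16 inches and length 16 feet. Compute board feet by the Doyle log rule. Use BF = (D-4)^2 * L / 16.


Doyle: BF = (D - 4)^2 * L / 16
Adjusted diameter = 16 - 4 = 12 in
(D-4)^2 = 12^2 = 144
BF = 144 * 16 / 16 = 144 BF

144


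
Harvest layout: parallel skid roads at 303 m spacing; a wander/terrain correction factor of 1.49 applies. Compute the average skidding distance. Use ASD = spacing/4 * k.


Formula: ASD = (spacing / 4) * correction
Uncorrected distance = spacing / 4 = 303 / 4 = 75.75 m
ASD = 75.75 * 1.49 = 113 m

113


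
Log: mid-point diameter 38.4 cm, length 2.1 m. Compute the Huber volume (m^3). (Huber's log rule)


Huber: V = Am * L,  Am = pi*(Dm/200)^2
Am = pi*(38.4/200)^2 = 0.115812 m^2
V = 0.115812*2.1 = 0.2432 m^3

0.2432


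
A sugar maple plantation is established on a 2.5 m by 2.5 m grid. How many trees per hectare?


Formula: TPH = 10000 m^2/ha / (spacing_x * spacing_y)
Area per tree = 2.5 m * 2.5 m = 6.25 m^2
TPH = 10000 / 6.25 = 1600 trees/ha

1600


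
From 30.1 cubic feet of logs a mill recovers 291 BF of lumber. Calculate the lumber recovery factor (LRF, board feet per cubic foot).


Formula: LRF = Lumber Output (BF) / Log Input (ft^3)
LRF = 291 BF / 30.1 ft^3
LRF = 9.67 BF/ft^3

9.67


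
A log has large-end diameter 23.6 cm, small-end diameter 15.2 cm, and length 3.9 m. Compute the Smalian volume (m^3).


Smalian: V = (A1 + A2)/2 * L,  A = pi*(D/200)^2
A1 = pi*(23.6/200)^2 = 0.043744 m^2
A2 = pi*(15.2/200)^2 = 0.018146 m^2
V = (0.043744+0.018146)/2*3.9 = 0.1207 m^3

0.1207


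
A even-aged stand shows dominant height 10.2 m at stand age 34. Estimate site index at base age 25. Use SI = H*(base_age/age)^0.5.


Formula: SI = H_dom * (base_age / age)^0.5
Age ratio = 25 / 34 = 0.73529
sqrt(age_ratio) = 0.85749
SI = 10.2 * 0.85749 = 8.7 m

8.7


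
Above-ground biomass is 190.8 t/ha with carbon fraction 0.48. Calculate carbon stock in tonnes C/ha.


Formula: Carbon Stock = Biomass * Carbon Fraction
C = 190.8 t/ha * 0.48
C = 91.6 t C/ha

91.6


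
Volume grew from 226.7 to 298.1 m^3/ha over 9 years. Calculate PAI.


Formula: PAI = (V_T2 - V_T1) / (T2 - T1)
Volume increment = 298.1 - 226.7 = 71.4 m^3/ha
PAI = 71.4 / 9 = 7.93 m^3/ha/year

7.93


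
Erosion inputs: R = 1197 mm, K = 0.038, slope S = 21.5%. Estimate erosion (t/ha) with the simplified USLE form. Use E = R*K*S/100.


Formula: E = R * K * S / 100  (simplified USLE)
R * K = 1197 * 0.038 = 45.486
E = 45.486 * 21.5 / 100 = 9.78 t/ha

9.78


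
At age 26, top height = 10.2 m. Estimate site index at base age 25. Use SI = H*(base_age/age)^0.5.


Formula: SI = H_dom * (base_age / age)^0.5
Age ratio = 25 / 26 = 0.96154
sqrt(age_ratio) = 0.98058
SI = 10.2 * 0.98058 = 10.0 m

10.0


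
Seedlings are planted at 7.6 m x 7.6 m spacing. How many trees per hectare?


Formula: TPH = 10000 m^2/ha / (spacing_x * spacing_y)
Area per tree = 7.6 m * 7.6 m = 57.76 m^2
TPH = 10000 / 57.76 = 173 trees/ha

173


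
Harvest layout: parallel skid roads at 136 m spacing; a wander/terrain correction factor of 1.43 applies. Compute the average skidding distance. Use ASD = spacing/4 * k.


Formula: ASD = (spacing / 4) * correction
Uncorrected distance = spacing / 4 = 136 / 4 = 34 m
ASD = 34 * 1.43 = 49 m

49


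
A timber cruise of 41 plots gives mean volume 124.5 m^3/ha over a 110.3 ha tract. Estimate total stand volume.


Formula: Total Volume = Mean Volume per ha * Total Area
Total Volume = 124.5 m^3/ha * 110.3 ha
Total Volume = 13732 m^3

13732


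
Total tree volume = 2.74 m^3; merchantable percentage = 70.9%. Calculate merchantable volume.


Formula: MV = V_total * (merchantable_pct / 100)
Merchantable fraction = 70.9% / 100 = 0.709
MV = 2.74 m^3 * 0.709 = 1.943 m^3

1.943


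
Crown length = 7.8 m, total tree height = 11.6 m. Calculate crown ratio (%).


Formula: Crown Ratio = (Crown Length / Total Height) * 100
CR = (7.8 m / 11.6 m) * 100
CR = 0.6724 * 100 = 67.2%

67.2


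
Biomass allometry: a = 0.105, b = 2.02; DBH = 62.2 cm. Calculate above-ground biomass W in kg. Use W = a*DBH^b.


Formula: W = a * DBH^b  (allometric power law)
DBH^b = 62.2^2.02 = 4202.0051
W = 0.105 * 4202.0051 = 441.2 kg

441.2


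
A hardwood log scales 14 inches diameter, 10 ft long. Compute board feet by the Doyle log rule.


Doyle: BF = (D - 4)^2 * L / 16
Adjusted diameter = 14 - 4 = 10 in
(D-4)^2 = 10^2 = 100
BF = 100 * 10 / 16 = 63 BF

63


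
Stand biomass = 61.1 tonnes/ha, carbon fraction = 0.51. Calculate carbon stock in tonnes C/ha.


Formula: Carbon Stock = Biomass * Carbon Fraction
C = 61.1 t/ha * 0.51
C = 31.2 t C/ha

31.2


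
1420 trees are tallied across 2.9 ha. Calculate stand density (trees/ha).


Formula: Stand Density = N_trees / Area_ha
Density = 1420 trees / 2.9 ha
Density = 490 trees/ha

490


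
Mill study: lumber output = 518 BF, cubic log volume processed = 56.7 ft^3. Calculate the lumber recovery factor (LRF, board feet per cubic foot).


Formula: LRF = Lumber Output (BF) / Log Input (ft^3)
LRF = 518 BF / 56.7 ft^3
LRF = 9.14 BF/ft^3

9.14


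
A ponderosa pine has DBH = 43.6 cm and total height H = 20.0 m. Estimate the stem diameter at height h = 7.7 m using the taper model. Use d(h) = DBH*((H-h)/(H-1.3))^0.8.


Taper: d(h) = DBH * ((H - h) / (H - 1.3))^0.8
Numerator = H - h = 20.0 - 7.7 = 12.3 m
Denominator = H - 1.3 = 20.0 - 1.3 = 18.7 m
Ratio = 12.3 / 18.7 = 0.65775
d = 43.6 * 0.65775^0.8 = 31.2 cm

31.2


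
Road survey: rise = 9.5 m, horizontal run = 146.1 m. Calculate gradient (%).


Formula: Gradient = rise / run * 100
Gradient = 9.5 / 146.1 * 100 = 6.5%

6.5


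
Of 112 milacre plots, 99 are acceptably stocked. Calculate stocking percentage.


Formula: Stocking % = stocked plots / total plots * 100
Stocking = 99 / 112 * 100
Stocking = 0.8839 * 100 = 88.4%

88.4


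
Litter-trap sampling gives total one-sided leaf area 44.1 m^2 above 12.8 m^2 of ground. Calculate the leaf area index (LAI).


Formula: LAI = total leaf area / ground area  (dimensionless)
LAI = 44.1 m^2 / 12.8 m^2
LAI = 3.45

3.45


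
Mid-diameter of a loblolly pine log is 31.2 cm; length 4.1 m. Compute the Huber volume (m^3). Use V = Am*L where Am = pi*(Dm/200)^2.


Huber: V = Am * L,  Am = pi*(Dm/200)^2
Am = pi*(31.2/200)^2 = 0.076454 m^2
V = 0.076454*4.1 = 0.3135 m^3

0.3135


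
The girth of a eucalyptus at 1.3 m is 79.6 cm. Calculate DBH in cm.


Formula: DBH = C / pi
DBH = 79.6 / pi
pi = 3.14159...
DBH = 25.3 cm

25.3


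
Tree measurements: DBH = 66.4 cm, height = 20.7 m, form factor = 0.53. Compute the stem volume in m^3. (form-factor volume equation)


Formula: V = pi * (DBH/200)^2 * H * ff
Radius = DBH/200 = 66.4/200 = 0.332 m
Radius^2 = 0.332^2 = 0.110224 m^2
V = pi * 0.110224 * 20.7 * 0.53
V = 3.799 m^3

3.799


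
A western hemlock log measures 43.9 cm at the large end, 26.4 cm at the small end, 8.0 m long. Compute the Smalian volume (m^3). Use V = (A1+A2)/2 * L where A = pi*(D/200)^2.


Smalian: V = (A1 + A2)/2 * L,  A = pi*(D/200)^2
A1 = pi*(43.9/200)^2 = 0.151363 m^2
A2 = pi*(26.4/200)^2 = 0.054739 m^2
V = (0.151363+0.054739)/2*8.0 = 0.8244 m^3

0.8244


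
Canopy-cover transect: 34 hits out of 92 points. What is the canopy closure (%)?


Formula: Canopy closure = covered points / total points * 100
Closure = 34 / 92 * 100
Closure = 0.3696 * 100 = 37.0%

37.0


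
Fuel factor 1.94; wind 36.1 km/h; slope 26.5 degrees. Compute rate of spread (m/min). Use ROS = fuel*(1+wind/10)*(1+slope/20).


Formula: ROS = fuel * (1 + wind/10) * (1 + slope/20)
Wind factor = 1 + 36.1/10 = 4.61
Slope factor = 1 + 26.5/20 = 2.325
ROS = 1.94 * 4.61 * 2.325 = 20.79 m/min

20.79


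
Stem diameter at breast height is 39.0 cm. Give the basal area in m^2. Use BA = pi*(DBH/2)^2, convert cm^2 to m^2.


Formula: BA = pi * (DBH/2)^2 / 10000  (cm^2 to m^2)
Radius = DBH/2 = 39.0/2 = 19.5 cm
BA = pi * 19.5^2 / 10000
   = 1194.5906 cm^2 / 10000
   = 0.1195 m^2

0.1195


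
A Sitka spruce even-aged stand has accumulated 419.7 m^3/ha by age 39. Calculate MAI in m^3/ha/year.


Formula: MAI = Total Volume / Stand Age
MAI = 419.7 m^3/ha / 39 years
MAI = 10.76 m^3/ha/year

10.76


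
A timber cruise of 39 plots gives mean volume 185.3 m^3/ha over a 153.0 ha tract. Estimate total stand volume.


Formula: Total Volume = Mean Volume per ha * Total Area
Total Volume = 185.3 m^3/ha * 153.0 ha
Total Volume = 28351 m^3

28351


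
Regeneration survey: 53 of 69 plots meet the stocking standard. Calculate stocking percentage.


Formula: Stocking % = stocked plots / total plots * 100
Stocking = 53 / 69 * 100
Stocking = 0.7681 * 100 = 76.8%

76.8


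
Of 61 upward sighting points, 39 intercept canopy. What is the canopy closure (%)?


Formula: Canopy closure = covered points / total points * 100
Closure = 39 / 61 * 100
Closure = 0.6393 * 100 = 63.9%

63.9


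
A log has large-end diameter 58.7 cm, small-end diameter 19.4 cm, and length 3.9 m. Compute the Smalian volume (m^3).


Smalian: V = (A1 + A2)/2 * L,  A = pi*(D/200)^2
A1 = pi*(58.7/200)^2 = 0.270624 m^2
A2 = pi*(19.4/200)^2 = 0.029559 m^2
V = (0.270624+0.029559)/2*3.9 = 0.5854 m^3

0.5854


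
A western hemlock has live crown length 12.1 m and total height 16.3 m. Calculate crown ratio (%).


Formula: Crown Ratio = (Crown Length / Total Height) * 100
CR = (12.1 m / 16.3 m) * 100
CR = 0.7423 * 100 = 74.2%

74.2


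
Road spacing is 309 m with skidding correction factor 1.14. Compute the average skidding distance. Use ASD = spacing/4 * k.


Formula: ASD = (spacing / 4) * correction
Uncorrected distance = spacing / 4 = 309 / 4 = 77.25 m
ASD = 77.25 * 1.14 = 88 m

88


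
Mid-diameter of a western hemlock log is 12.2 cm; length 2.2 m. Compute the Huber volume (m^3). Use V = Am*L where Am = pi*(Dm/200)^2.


Huber: V = Am * L,  Am = pi*(Dm/200)^2
Am = pi*(12.2/200)^2 = 0.01169 m^2
V = 0.01169*2.2 = 0.0257 m^3

0.0257


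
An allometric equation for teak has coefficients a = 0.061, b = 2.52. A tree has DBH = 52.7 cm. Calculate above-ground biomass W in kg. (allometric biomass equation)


Formula: W = a * DBH^b  (allometric power law)
DBH^b = 52.7^2.52 = 21825.4271
W = 0.061 * 21825.4271 = 1331.4 kg

1331.4


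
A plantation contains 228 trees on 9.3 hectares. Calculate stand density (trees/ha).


Formula: Stand Density = N_trees / Area_ha
Density = 228 trees / 9.3 ha
Density = 25 trees/ha

25


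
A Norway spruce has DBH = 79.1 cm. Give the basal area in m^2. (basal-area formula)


Formula: BA = pi * (DBH/2)^2 / 10000  (cm^2 to m^2)
Radius = DBH/2 = 79.1/2 = 39.55 cm
BA = pi * 39.55^2 / 10000
   = 4914.0871 cm^2 / 10000
   = 0.4914 m^2

0.4914


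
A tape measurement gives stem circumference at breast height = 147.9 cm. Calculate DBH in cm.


Formula: DBH = C / pi
DBH = 147.9 / pi
pi = 3.14159...
DBH = 47.1 cm

47.1


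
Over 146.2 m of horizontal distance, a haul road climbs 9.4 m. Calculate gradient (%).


Formula: Gradient = rise / run * 100
Gradient = 9.4 / 146.2 * 100 = 6.4%

6.4


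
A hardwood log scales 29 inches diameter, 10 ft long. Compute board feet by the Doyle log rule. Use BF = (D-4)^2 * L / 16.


Doyle: BF = (D - 4)^2 * L / 16
Adjusted diameter = 29 - 4 = 25 in
(D-4)^2 = 25^2 = 625
BF = 625 * 10 / 16 = 391 BF

391


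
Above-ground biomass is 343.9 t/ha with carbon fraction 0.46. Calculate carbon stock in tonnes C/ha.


Formula: Carbon Stock = Biomass * Carbon Fraction
C = 343.9 t/ha * 0.46
C = 158.2 t C/ha

158.2


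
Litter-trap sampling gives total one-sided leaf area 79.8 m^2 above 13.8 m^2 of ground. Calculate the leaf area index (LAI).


Formula: LAI = total leaf area / ground area  (dimensionless)
LAI = 79.8 m^2 / 13.8 m^2
LAI = 5.78

5.78


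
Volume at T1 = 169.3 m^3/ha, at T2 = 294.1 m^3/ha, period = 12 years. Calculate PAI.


Formula: PAI = (V_T2 - V_T1) / (T2 - T1)
Volume increment = 294.1 - 169.3 = 124.8 m^3/ha
PAI = 124.8 / 12 = 10.4 m^3/ha/year

10.4


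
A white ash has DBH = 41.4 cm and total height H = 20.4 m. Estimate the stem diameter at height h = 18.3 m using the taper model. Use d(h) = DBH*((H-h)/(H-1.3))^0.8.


Taper: d(h) = DBH * ((H - h) / (H - 1.3))^0.8
Numerator = H - h = 20.4 - 18.3 = 2.1 m
Denominator = H - 1.3 = 20.4 - 1.3 = 19.1 m
Ratio = 2.1 / 19.1 = 0.10995
d = 41.4 * 0.10995^0.8 = 7.1 cm

7.1


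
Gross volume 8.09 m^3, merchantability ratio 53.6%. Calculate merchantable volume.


Formula: MV = V_total * (merchantable_pct / 100)
Merchantable fraction = 53.6% / 100 = 0.536
MV = 8.09 m^3 * 0.536 = 4.336 m^3

4.336


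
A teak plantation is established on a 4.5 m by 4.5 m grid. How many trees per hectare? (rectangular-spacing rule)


Formula: TPH = 10000 m^2/ha / (spacing_x * spacing_y)
Area per tree = 4.5 m * 4.5 m = 20.25 m^2
TPH = 10000 / 20.25 = 494 trees/ha

494


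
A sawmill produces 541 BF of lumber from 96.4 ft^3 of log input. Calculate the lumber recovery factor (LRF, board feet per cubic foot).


Formula: LRF = Lumber Output (BF) / Log Input (ft^3)
LRF = 541 BF / 96.4 ft^3
LRF = 5.61 BF/ft^3

5.61


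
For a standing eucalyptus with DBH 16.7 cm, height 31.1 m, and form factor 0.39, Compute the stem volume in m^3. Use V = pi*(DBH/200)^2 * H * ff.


Formula: V = pi * (DBH/200)^2 * H * ff
Radius = DBH/200 = 16.7/200 = 0.0835 m
Radius^2 = 0.0835^2 = 0.00697225 m^2
V = pi * 0.00697225 * 31.1 * 0.39
V = 0.266 m^3

0.266


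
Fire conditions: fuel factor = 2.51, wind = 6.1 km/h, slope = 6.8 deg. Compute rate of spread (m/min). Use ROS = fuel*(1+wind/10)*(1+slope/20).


Formula: ROS = fuel * (1 + wind/10) * (1 + slope/20)
Wind factor = 1 + 6.1/10 = 1.61
Slope factor = 1 + 6.8/20 = 1.34
ROS = 2.51 * 1.61 * 1.34 = 5.42 m/min

5.42


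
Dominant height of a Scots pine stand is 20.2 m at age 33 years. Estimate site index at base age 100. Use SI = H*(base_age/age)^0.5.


Formula: SI = H_dom * (base_age / age)^0.5
Age ratio = 100 / 33 = 3.0303
sqrt(age_ratio) = 1.74078
SI = 20.2 * 1.74078 = 35.2 m

35.2


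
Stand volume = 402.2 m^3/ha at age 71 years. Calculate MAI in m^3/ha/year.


Formula: MAI = Total Volume / Stand Age
MAI = 402.2 m^3/ha / 71 years
MAI = 5.66 m^3/ha/year

5.66


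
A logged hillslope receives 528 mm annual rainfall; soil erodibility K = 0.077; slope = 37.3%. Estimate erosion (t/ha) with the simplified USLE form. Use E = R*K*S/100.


Formula: E = R * K * S / 100  (simplified USLE)
R * K = 528 * 0.077 = 40.656
E = 40.656 * 37.3 / 100 = 15.16 t/ha

15.16


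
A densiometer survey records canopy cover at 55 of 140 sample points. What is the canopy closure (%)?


Formula: Canopy closure = covered points / total points * 100
Closure = 55 / 140 * 100
Closure = 0.3929 * 100 = 39.3%

39.3


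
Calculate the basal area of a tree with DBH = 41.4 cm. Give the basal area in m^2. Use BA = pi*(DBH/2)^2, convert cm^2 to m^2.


Formula: BA = pi * (DBH/2)^2 / 10000  (cm^2 to m^2)
Radius = DBH/2 = 41.4/2 = 20.7 cm
BA = pi * 20.7^2 / 10000
   = 1346.141 cm^2 / 10000
   = 0.1346 m^2

0.1346


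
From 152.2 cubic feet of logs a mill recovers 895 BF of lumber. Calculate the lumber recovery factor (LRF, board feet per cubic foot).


Formula: LRF = Lumber Output (BF) / Log Input (ft^3)
LRF = 895 BF / 152.2 ft^3
LRF = 5.88 BF/ft^3

5.88


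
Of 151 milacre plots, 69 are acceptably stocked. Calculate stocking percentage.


Formula: Stocking % = stocked plots / total plots * 100
Stocking = 69 / 151 * 100
Stocking = 0.457 * 100 = 45.7%

45.7


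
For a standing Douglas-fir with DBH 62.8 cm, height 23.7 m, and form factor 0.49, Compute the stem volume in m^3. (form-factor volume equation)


Formula: V = pi * (DBH/200)^2 * H * ff
Radius = DBH/200 = 62.8/200 = 0.314 m
Radius^2 = 0.314^2 = 0.098596 m^2
V = pi * 0.098596 * 23.7 * 0.49
V = 3.597 m^3

3.597


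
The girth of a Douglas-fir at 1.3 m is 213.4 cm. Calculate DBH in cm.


Formula: DBH = C / pi
DBH = 213.4 / pi
pi = 3.14159...
DBH = 67.9 cm

67.9


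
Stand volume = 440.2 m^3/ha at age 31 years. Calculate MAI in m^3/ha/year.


Formula: MAI = Total Volume / Stand Age
MAI = 440.2 m^3/ha / 31 years
MAI = 14.2 m^3/ha/year

14.2


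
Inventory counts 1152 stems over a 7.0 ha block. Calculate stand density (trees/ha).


Formula: Stand Density = N_trees / Area_ha
Density = 1152 trees / 7.0 ha
Density = 165 trees/ha

165


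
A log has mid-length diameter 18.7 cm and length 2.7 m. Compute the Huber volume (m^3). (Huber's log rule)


Huber: V = Am * L,  Am = pi*(Dm/200)^2
Am = pi*(18.7/200)^2 = 0.027465 m^2
V = 0.027465*2.7 = 0.0742 m^3

0.0742


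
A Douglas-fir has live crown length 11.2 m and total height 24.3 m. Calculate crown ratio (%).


Formula: Crown Ratio = (Crown Length / Total Height) * 100
CR = (11.2 m / 24.3 m) * 100
CR = 0.4609 * 100 = 46.1%

46.1


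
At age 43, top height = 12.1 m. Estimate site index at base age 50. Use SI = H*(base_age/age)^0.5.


Formula: SI = H_dom * (base_age / age)^0.5
Age ratio = 50 / 43 = 1.16279
sqrt(age_ratio) = 1.07833
SI = 12.1 * 1.07833 = 13.0 m

13.0


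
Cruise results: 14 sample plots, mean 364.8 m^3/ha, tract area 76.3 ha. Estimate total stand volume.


Formula: Total Volume = Mean Volume per ha * Total Area
Total Volume = 364.8 m^3/ha * 76.3 ha
Total Volume = 27834 m^3

27834


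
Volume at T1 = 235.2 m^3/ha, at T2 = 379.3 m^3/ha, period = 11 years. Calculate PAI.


Formula: PAI = (V_T2 - V_T1) / (T2 - T1)
Volume increment = 379.3 - 235.2 = 144.1 m^3/ha
PAI = 144.1 / 11 = 13.1 m^3/ha/year

13.1


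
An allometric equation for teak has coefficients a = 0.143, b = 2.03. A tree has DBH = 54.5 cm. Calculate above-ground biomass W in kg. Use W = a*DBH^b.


Formula: W = a * DBH^b  (allometric power law)
DBH^b = 54.5^2.03 = 3348.7668
W = 0.143 * 3348.7668 = 478.9 kg

478.9


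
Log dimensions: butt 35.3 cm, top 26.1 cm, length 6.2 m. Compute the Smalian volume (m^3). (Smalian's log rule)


Smalian: V = (A1 + A2)/2 * L,  A = pi*(D/200)^2
A1 = pi*(35.3/200)^2 = 0.097868 m^2
A2 = pi*(26.1/200)^2 = 0.053502 m^2
V = (0.097868+0.053502)/2*6.2 = 0.4692 m^3

0.4692


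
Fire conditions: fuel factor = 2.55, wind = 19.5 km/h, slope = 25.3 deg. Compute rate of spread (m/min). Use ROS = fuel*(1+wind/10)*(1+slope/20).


Formula: ROS = fuel * (1 + wind/10) * (1 + slope/20)
Wind factor = 1 + 19.5/10 = 2.95
Slope factor = 1 + 25.3/20 = 2.265
ROS = 2.55 * 2.95 * 2.265 = 17.04 m/min

17.04


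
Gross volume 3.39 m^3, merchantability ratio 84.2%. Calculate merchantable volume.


Formula: MV = V_total * (merchantable_pct / 100)
Merchantable fraction = 84.2% / 100 = 0.842
MV = 3.39 m^3 * 0.842 = 2.854 m^3

2.854


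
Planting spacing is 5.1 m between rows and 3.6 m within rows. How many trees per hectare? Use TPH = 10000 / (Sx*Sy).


Formula: TPH = 10000 m^2/ha / (spacing_x * spacing_y)
Area per tree = 5.1 m * 3.6 m = 18.36 m^2
TPH = 10000 / 18.36 = 545 trees/ha

545


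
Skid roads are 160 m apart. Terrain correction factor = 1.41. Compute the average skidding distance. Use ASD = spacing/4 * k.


Formula: ASD = (spacing / 4) * correction
Uncorrected distance = spacing / 4 = 160 / 4 = 40 m
ASD = 40 * 1.41 = 56 m

56


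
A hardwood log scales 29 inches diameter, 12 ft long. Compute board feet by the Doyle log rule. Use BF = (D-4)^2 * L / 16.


Doyle: BF = (D - 4)^2 * L / 16
Adjusted diameter = 29 - 4 = 25 in
(D-4)^2 = 25^2 = 625
BF = 625 * 12 / 16 = 469 BF

469


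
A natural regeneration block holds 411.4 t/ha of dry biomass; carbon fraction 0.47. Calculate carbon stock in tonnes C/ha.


Formula: Carbon Stock = Biomass * Carbon Fraction
C = 411.4 t/ha * 0.47
C = 193.4 t C/ha

193.4


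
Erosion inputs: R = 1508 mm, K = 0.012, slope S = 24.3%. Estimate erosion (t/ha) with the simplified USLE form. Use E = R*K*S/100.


Formula: E = R * K * S / 100  (simplified USLE)
R * K = 1508 * 0.012 = 18.096
E = 18.096 * 24.3 / 100 = 4.4 t/ha

4.4


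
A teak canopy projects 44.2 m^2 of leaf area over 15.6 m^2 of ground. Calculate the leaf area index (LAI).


Formula: LAI = total leaf area / ground area  (dimensionless)
LAI = 44.2 m^2 / 15.6 m^2
LAI = 2.83

2.83


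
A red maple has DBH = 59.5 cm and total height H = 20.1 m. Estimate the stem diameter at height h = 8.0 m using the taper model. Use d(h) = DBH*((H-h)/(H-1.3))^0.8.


Taper: d(h) = DBH * ((H - h) / (H - 1.3))^0.8
Numerator = H - h = 20.1 - 8.0 = 12.1 m
Denominator = H - 1.3 = 20.1 - 1.3 = 18.8 m
Ratio = 12.1 / 18.8 = 0.64362
d = 59.5 * 0.64362^0.8 = 41.8 cm

41.8


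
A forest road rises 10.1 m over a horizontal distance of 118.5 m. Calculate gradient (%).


Formula: Gradient = rise / run * 100
Gradient = 10.1 / 118.5 * 100 = 8.5%

8.5


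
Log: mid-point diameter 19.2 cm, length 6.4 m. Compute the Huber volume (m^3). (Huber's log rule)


Huber: V = Am * L,  Am = pi*(Dm/200)^2
Am = pi*(19.2/200)^2 = 0.028953 m^2
V = 0.028953*6.4 = 0.1853 m^3

0.1853


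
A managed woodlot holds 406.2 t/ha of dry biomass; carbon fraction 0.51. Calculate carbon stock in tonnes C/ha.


Formula: Carbon Stock = Biomass * Carbon Fraction
C = 406.2 t/ha * 0.51
C = 207.2 t C/ha

207.2


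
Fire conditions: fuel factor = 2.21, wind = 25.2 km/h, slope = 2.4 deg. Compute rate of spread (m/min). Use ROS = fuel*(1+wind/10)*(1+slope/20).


Formula: ROS = fuel * (1 + wind/10) * (1 + slope/20)
Wind factor = 1 + 25.2/10 = 3.52
Slope factor = 1 + 2.4/20 = 1.12
ROS = 2.21 * 3.52 * 1.12 = 8.71 m/min

8.71


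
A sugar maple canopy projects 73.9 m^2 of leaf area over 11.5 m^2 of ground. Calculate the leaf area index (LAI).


Formula: LAI = total leaf area / ground area  (dimensionless)
LAI = 73.9 m^2 / 11.5 m^2
LAI = 6.43

6.43


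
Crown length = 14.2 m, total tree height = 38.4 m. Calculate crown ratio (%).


Formula: Crown Ratio = (Crown Length / Total Height) * 100
CR = (14.2 m / 38.4 m) * 100
CR = 0.3698 * 100 = 37.0%

37.0


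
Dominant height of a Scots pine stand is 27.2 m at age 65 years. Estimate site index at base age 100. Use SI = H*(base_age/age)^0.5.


Formula: SI = H_dom * (base_age / age)^0.5
Age ratio = 100 / 65 = 1.53846
sqrt(age_ratio) = 1.24035
SI = 27.2 * 1.24035 = 33.7 m

33.7


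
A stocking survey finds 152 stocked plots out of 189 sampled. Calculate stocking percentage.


Formula: Stocking % = stocked plots / total plots * 100
Stocking = 152 / 189 * 100
Stocking = 0.8042 * 100 = 80.4%

80.4


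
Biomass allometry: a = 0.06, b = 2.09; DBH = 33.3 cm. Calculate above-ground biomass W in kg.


Formula: W = a * DBH^b  (allometric power law)
DBH^b = 33.3^2.09 = 1520.227
W = 0.06 * 1520.227 = 91.2 kg

91.2


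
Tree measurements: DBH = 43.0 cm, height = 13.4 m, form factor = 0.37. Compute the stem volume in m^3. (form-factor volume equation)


Formula: V = pi * (DBH/200)^2 * H * ff
Radius = DBH/200 = 43.0/200 = 0.215 m
Radius^2 = 0.215^2 = 0.046225 m^2
V = pi * 0.046225 * 13.4 * 0.37
V = 0.72 m^3

0.72


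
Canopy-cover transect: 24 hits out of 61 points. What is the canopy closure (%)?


Formula: Canopy closure = covered points / total points * 100
Closure = 24 / 61 * 100
Closure = 0.3934 * 100 = 39.3%

39.3


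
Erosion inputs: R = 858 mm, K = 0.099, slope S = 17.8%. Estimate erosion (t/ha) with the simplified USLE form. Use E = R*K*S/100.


Formula: E = R * K * S / 100  (simplified USLE)
R * K = 858 * 0.099 = 84.942
E = 84.942 * 17.8 / 100 = 15.12 t/ha

15.12


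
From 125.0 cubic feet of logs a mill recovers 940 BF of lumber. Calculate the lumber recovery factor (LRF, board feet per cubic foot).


Formula: LRF = Lumber Output (BF) / Log Input (ft^3)
LRF = 940 BF / 125.0 ft^3
LRF = 7.52 BF/ft^3

7.52


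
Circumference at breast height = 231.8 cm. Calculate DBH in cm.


Formula: DBH = C / pi
DBH = 231.8 / pi
pi = 3.14159...
DBH = 73.8 cm

73.8


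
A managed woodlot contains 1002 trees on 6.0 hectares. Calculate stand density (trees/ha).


Formula: Stand Density = N_trees / Area_ha
Density = 1002 trees / 6.0 ha
Density = 167 trees/ha

167


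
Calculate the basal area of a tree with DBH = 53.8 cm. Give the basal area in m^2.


Formula: BA = pi * (DBH/2)^2 / 10000  (cm^2 to m^2)
Radius = DBH/2 = 53.8/2 = 26.9 cm
BA = pi * 26.9^2 / 10000
   = 2273.2879 cm^2 / 10000
   = 0.2273 m^2

0.2273


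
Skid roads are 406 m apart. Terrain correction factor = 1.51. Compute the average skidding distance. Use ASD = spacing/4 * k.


Formula: ASD = (spacing / 4) * correction
Uncorrected distance = spacing / 4 = 406 / 4 = 101.5 m
ASD = 101.5 * 1.51 = 153 m

153


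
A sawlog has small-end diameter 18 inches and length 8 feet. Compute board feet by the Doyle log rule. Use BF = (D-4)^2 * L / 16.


Doyle: BF = (D - 4)^2 * L / 16
Adjusted diameter = 18 - 4 = 14 in
(D-4)^2 = 14^2 = 196
BF = 196 * 8 / 16 = 98 BF

98


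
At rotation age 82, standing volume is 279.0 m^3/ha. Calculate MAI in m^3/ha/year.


Formula: MAI = Total Volume / Stand Age
MAI = 279.0 m^3/ha / 82 years
MAI = 3.4 m^3/ha/year

3.4


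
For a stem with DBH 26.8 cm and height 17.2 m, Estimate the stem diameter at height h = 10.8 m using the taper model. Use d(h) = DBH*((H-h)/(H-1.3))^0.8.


Taper: d(h) = DBH * ((H - h) / (H - 1.3))^0.8
Numerator = H - h = 17.2 - 10.8 = 6.4 m
Denominator = H - 1.3 = 17.2 - 1.3 = 15.9 m
Ratio = 6.4 / 15.9 = 0.40252
d = 26.8 * 0.40252^0.8 = 12.9 cm

12.9


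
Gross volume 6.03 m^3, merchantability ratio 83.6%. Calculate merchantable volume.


Formula: MV = V_total * (merchantable_pct / 100)
Merchantable fraction = 83.6% / 100 = 0.836
MV = 6.03 m^3 * 0.836 = 5.041 m^3

5.041


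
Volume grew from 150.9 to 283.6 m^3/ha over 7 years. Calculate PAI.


Formula: PAI = (V_T2 - V_T1) / (T2 - T1)
Volume increment = 283.6 - 150.9 = 132.7 m^3/ha
PAI = 132.7 / 7 = 18.96 m^3/ha/year

18.96


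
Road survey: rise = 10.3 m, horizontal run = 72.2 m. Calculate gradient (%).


Formula: Gradient = rise / run * 100
Gradient = 10.3 / 72.2 * 100 = 14.3%

14.3


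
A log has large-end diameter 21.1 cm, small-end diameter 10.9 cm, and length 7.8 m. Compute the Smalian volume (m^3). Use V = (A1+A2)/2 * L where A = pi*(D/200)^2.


Smalian: V = (A1 + A2)/2 * L,  A = pi*(D/200)^2
A1 = pi*(21.1/200)^2 = 0.034967 m^2
A2 = pi*(10.9/200)^2 = 0.009331 m^2
V = (0.034967+0.009331)/2*7.8 = 0.1728 m^3

0.1728


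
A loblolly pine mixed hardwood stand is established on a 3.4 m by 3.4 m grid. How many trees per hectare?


Formula: TPH = 10000 m^2/ha / (spacing_x * spacing_y)
Area per tree = 3.4 m * 3.4 m = 11.56 m^2
TPH = 10000 / 11.56 = 865 trees/ha

865


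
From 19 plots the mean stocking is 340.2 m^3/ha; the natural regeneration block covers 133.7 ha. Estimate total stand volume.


Formula: Total Volume = Mean Volume per ha * Total Area
Total Volume = 340.2 m^3/ha * 133.7 ha
Total Volume = 45485 m^3

45485


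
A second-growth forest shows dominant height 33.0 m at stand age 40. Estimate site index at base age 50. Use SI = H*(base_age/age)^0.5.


Formula: SI = H_dom * (base_age / age)^0.5
Age ratio = 50 / 40 = 1.25
sqrt(age_ratio) = 1.11803
SI = 33.0 * 1.11803 = 36.9 m

36.9


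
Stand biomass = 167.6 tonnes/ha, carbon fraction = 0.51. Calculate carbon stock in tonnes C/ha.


Formula: Carbon Stock = Biomass * Carbon Fraction
C = 167.6 t/ha * 0.51
C = 85.5 t C/ha

85.5


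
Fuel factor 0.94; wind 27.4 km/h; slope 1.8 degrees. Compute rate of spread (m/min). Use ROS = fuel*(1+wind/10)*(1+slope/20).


Formula: ROS = fuel * (1 + wind/10) * (1 + slope/20)
Wind factor = 1 + 27.4/10 = 3.74
Slope factor = 1 + 1.8/20 = 1.09
ROS = 0.94 * 3.74 * 1.09 = 3.83 m/min

3.83


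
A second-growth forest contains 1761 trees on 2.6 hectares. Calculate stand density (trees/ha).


Formula: Stand Density = N_trees / Area_ha
Density = 1761 trees / 2.6 ha
Density = 677 trees/ha

677


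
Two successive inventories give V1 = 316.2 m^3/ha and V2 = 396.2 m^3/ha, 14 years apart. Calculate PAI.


Formula: PAI = (V_T2 - V_T1) / (T2 - T1)
Volume increment = 396.2 - 316.2 = 80.0 m^3/ha
PAI = 80.0 / 14 = 5.71 m^3/ha/year

5.71


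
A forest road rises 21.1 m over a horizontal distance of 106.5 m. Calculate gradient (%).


Formula: Gradient = rise / run * 100
Gradient = 21.1 / 106.5 * 100 = 19.8%

19.8


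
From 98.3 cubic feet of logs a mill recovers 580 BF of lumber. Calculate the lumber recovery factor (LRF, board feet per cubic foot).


Formula: LRF = Lumber Output (BF) / Log Input (ft^3)
LRF = 580 BF / 98.3 ft^3
LRF = 5.9 BF/ft^3

5.9


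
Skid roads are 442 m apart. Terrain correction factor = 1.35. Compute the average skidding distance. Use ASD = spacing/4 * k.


Formula: ASD = (spacing / 4) * correction
Uncorrected distance = spacing / 4 = 442 / 4 = 110.5 m
ASD = 110.5 * 1.35 = 149 m

149


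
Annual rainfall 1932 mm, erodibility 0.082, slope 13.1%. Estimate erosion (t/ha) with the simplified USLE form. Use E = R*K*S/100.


Formula: E = R * K * S / 100  (simplified USLE)
R * K = 1932 * 0.082 = 158.424
E = 158.424 * 13.1 / 100 = 20.75 t/ha

20.75


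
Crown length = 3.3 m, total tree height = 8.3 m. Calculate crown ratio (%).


Formula: Crown Ratio = (Crown Length / Total Height) * 100
CR = (3.3 m / 8.3 m) * 100
CR = 0.3976 * 100 = 39.8%

39.8


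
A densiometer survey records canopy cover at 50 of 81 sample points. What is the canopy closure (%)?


Formula: Canopy closure = covered points / total points * 100
Closure = 50 / 81 * 100
Closure = 0.6173 * 100 = 61.7%

61.7


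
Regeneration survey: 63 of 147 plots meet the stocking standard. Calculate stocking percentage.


Formula: Stocking % = stocked plots / total plots * 100
Stocking = 63 / 147 * 100
Stocking = 0.4286 * 100 = 42.9%

42.9


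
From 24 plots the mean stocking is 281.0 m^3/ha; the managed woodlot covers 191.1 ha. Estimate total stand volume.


Formula: Total Volume = Mean Volume per ha * Total Area
Total Volume = 281.0 m^3/ha * 191.1 ha
Total Volume = 53699 m^3

53699


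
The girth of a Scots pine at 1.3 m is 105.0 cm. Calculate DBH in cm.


Formula: DBH = C / pi
DBH = 105.0 / pi
pi = 3.14159...
DBH = 33.4 cm

33.4


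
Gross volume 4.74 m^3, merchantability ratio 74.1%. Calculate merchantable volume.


Formula: MV = V_total * (merchantable_pct / 100)
Merchantable fraction = 74.1% / 100 = 0.741
MV = 4.74 m^3 * 0.741 = 3.512 m^3

3.512


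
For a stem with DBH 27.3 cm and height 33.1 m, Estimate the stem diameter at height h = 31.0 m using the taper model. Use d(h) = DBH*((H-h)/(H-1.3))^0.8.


Taper: d(h) = DBH * ((H - h) / (H - 1.3))^0.8
Numerator = H - h = 33.1 - 31.0 = 2.1 m
Denominator = H - 1.3 = 33.1 - 1.3 = 31.8 m
Ratio = 2.1 / 31.8 = 0.06604
d = 27.3 * 0.06604^0.8 = 3.1 cm

3.1


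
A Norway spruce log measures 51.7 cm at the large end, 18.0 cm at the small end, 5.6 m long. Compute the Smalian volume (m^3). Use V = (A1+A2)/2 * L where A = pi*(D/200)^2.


Smalian: V = (A1 + A2)/2 * L,  A = pi*(D/200)^2
A1 = pi*(51.7/200)^2 = 0.209928 m^2
A2 = pi*(18.0/200)^2 = 0.025447 m^2
V = (0.209928+0.025447)/2*5.6 = 0.6591 m^3

0.6591


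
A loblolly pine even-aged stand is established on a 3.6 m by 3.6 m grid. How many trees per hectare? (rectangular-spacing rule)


Formula: TPH = 10000 m^2/ha / (spacing_x * spacing_y)
Area per tree = 3.6 m * 3.6 m = 12.96 m^2
TPH = 10000 / 12.96 = 772 trees/ha

772


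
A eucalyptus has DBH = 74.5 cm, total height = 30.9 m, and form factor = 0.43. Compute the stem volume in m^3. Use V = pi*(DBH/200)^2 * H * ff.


Formula: V = pi * (DBH/200)^2 * H * ff
Radius = DBH/200 = 74.5/200 = 0.3725 m
Radius^2 = 0.3725^2 = 0.13875625 m^2
V = pi * 0.13875625 * 30.9 * 0.43
V = 5.792 m^3

5.792


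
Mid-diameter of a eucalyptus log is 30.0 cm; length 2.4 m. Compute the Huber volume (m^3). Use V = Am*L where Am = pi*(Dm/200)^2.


Huber: V = Am * L,  Am = pi*(Dm/200)^2
Am = pi*(30.0/200)^2 = 0.070686 m^2
V = 0.070686*2.4 = 0.1696 m^3

0.1696


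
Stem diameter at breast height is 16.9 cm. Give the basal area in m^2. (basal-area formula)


Formula: BA = pi * (DBH/2)^2 / 10000  (cm^2 to m^2)
Radius = DBH/2 = 16.9/2 = 8.45 cm
BA = pi * 8.45^2 / 10000
   = 224.3176 cm^2 / 10000
   = 0.0224 m^2

0.0224


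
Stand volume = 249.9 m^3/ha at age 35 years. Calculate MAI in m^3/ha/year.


Formula: MAI = Total Volume / Stand Age
MAI = 249.9 m^3/ha / 35 years
MAI = 7.14 m^3/ha/year

7.14


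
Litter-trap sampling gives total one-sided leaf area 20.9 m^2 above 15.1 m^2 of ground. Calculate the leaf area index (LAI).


Formula: LAI = total leaf area / ground area  (dimensionless)
LAI = 20.9 m^2 / 15.1 m^2
LAI = 1.38

1.38


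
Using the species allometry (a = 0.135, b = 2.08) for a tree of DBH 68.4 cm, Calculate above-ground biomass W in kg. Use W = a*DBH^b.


Formula: W = a * DBH^b  (allometric power law)
DBH^b = 68.4^2.08 = 6560.1941
W = 0.135 * 6560.1941 = 885.6 kg

885.6


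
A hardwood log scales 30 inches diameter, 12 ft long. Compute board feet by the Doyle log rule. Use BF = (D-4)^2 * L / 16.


Doyle: BF = (D - 4)^2 * L / 16
Adjusted diameter = 30 - 4 = 26 in
(D-4)^2 = 26^2 = 676
BF = 676 * 12 / 16 = 507 BF

507


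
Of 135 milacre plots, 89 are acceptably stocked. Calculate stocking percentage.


Formula: Stocking % = stocked plots / total plots * 100
Stocking = 89 / 135 * 100
Stocking = 0.6593 * 100 = 65.9%

65.9


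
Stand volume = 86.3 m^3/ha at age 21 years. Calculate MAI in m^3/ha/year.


Formula: MAI = Total Volume / Stand Age
MAI = 86.3 m^3/ha / 21 years
MAI = 4.11 m^3/ha/year

4.11


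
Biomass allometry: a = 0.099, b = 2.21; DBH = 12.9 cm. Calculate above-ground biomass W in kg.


Formula: W = a * DBH^b  (allometric power law)
DBH^b = 12.9^2.21 = 284.7104
W = 0.099 * 284.7104 = 28.2 kg

28.2


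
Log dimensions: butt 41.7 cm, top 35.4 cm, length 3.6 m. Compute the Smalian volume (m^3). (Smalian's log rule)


Smalian: V = (A1 + A2)/2 * L,  A = pi*(D/200)^2
A1 = pi*(41.7/200)^2 = 0.136572 m^2
A2 = pi*(35.4/200)^2 = 0.098423 m^2
V = (0.136572+0.098423)/2*3.6 = 0.423 m^3

0.423


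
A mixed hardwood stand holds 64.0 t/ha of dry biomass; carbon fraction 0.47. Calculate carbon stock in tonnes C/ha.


Formula: Carbon Stock = Biomass * Carbon Fraction
C = 64.0 t/ha * 0.47
C = 30.1 t C/ha

30.1


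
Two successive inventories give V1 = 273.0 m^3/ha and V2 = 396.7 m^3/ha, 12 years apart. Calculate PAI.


Formula: PAI = (V_T2 - V_T1) / (T2 - T1)
Volume increment = 396.7 - 273.0 = 123.7 m^3/ha
PAI = 123.7 / 12 = 10.31 m^3/ha/year

10.31


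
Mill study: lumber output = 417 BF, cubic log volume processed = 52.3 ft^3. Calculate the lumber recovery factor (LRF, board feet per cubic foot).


Formula: LRF = Lumber Output (BF) / Log Input (ft^3)
LRF = 417 BF / 52.3 ft^3
LRF = 7.97 BF/ft^3

7.97


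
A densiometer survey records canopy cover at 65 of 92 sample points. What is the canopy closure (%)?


Formula: Canopy closure = covered points / total points * 100
Closure = 65 / 92 * 100
Closure = 0.7065 * 100 = 70.7%

70.7


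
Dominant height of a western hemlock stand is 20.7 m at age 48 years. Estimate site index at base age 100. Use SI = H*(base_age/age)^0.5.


Formula: SI = H_dom * (base_age / age)^0.5
Age ratio = 100 / 48 = 2.08333
sqrt(age_ratio) = 1.44338
SI = 20.7 * 1.44338 = 29.9 m

29.9


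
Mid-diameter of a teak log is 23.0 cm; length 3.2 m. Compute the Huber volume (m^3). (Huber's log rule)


Huber: V = Am * L,  Am = pi*(Dm/200)^2
Am = pi*(23.0/200)^2 = 0.041548 m^2
V = 0.041548*3.2 = 0.133 m^3

0.133


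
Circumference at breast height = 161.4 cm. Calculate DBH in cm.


Formula: DBH = C / pi
DBH = 161.4 / pi
pi = 3.14159...
DBH = 51.4 cm

51.4


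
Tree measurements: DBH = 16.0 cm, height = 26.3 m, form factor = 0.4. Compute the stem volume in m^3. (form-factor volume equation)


Formula: V = pi * (DBH/200)^2 * H * ff
Radius = DBH/200 = 16.0/200 = 0.08 m
Radius^2 = 0.08^2 = 0.0064 m^2
V = pi * 0.0064 * 26.3 * 0.4
V = 0.212 m^3

0.212


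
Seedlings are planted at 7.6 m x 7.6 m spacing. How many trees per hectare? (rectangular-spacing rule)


Formula: TPH = 10000 m^2/ha / (spacing_x * spacing_y)
Area per tree = 7.6 m * 7.6 m = 57.76 m^2
TPH = 10000 / 57.76 = 173 trees/ha

173


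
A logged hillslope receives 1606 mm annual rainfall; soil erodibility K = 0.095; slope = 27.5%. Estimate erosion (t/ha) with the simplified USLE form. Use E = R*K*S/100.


Formula: E = R * K * S / 100  (simplified USLE)
R * K = 1606 * 0.095 = 152.57
E = 152.57 * 27.5 / 100 = 41.96 t/ha

41.96


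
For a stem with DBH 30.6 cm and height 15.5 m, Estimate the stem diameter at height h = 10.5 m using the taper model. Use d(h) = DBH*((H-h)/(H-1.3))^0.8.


Taper: d(h) = DBH * ((H - h) / (H - 1.3))^0.8
Numerator = H - h = 15.5 - 10.5 = 5.0 m
Denominator = H - 1.3 = 15.5 - 1.3 = 14.2 m
Ratio = 5.0 / 14.2 = 0.35211
d = 30.6 * 0.35211^0.8 = 13.3 cm

13.3


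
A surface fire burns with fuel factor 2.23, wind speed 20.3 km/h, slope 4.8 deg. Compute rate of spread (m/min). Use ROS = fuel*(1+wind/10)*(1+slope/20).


Formula: ROS = fuel * (1 + wind/10) * (1 + slope/20)
Wind factor = 1 + 20.3/10 = 3.03
Slope factor = 1 + 4.8/20 = 1.24
ROS = 2.23 * 3.03 * 1.24 = 8.38 m/min

8.38


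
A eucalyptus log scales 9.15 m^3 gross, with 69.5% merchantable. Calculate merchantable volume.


Formula: MV = V_total * (merchantable_pct / 100)
Merchantable fraction = 69.5% / 100 = 0.695
MV = 9.15 m^3 * 0.695 = 6.359 m^3

6.359


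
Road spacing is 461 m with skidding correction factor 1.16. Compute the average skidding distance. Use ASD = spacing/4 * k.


Formula: ASD = (spacing / 4) * correction
Uncorrected distance = spacing / 4 = 461 / 4 = 115.25 m
ASD = 115.25 * 1.16 = 134 m

134
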